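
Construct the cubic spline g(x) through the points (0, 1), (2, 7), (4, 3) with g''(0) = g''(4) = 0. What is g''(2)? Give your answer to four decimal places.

Put σ_i = g'' at the i-th knot. Here h = (2, 2) and Δ = (3, -2), so the interior equations h_(i-1)·σ_(i-1) + 2(h_(i-1)+h_i)·σ_i + h_i·σ_(i+1) = 6(Δ_i − Δ_(i-1)) read
  2·σ_0 + 8·σ_1 + 2·σ_2 = 6(Δ_1 - Δ_0) = -30
Natural end conditions: σ_0 = σ_2 = 0.
Solving: σ_0 = 0, σ_1 = -15/4, σ_2 = 0.

-3.7500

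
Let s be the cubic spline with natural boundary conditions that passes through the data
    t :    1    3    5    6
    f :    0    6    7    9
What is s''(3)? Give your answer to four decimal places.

Write σ_i for s''(x_i). With h_i = 2, 2, 1 and divided differences Δ_i = 3, 1/2, 2, the continuity of s' gives the tridiagonal system
  2·σ_0 + 8·σ_1 + 2·σ_2 = 6(Δ_1 - Δ_0) = -15
  2·σ_1 + 6·σ_2 + 1·σ_3 = 6(Δ_2 - Δ_1) = 9
Natural end conditions: σ_0 = σ_3 = 0.
Solving the tridiagonal system: σ_0 = 0, σ_1 = -27/11, σ_2 = 51/22, σ_3 = 0.

-2.4545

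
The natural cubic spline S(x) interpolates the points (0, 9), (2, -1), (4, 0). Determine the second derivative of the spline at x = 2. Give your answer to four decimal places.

4.1250

With σ_i denoting the second derivative at x_i, h_i = 2, 2, and Δ_i = (y_(i+1) − y_i)/h_i = -5, 1/2:
  2·σ_0 + 8·σ_1 + 2·σ_2 = 6(Δ_1 - Δ_0) = 33
Natural end conditions: σ_0 = σ_2 = 0.
Solving: σ_0 = 0, σ_1 = 33/8, σ_2 = 0.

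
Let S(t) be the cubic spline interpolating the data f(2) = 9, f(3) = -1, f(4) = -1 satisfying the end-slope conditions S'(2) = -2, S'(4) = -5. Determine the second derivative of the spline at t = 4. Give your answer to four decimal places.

-31.5000

With M_i denoting the second derivative at x_i, h_i = 1, 1, and Δ_i = (y_(i+1) − y_i)/h_i = -10, 0:
  1·M_0 + 4·M_1 + 1·M_2 = 6(Δ_1 - Δ_0) = 60
Clamped end conditions give two more equations: 2h_0·M_0 + h_0·M_1 = 6(Δ_0 - S'(2)) = -48 and h_1·M_1 + 2h_1·M_2 = 6(S'(4) - Δ_1) = -30.
Forward elimination and back-substitution give M_0 = -81/2, M_1 = 33, M_2 = -63/2.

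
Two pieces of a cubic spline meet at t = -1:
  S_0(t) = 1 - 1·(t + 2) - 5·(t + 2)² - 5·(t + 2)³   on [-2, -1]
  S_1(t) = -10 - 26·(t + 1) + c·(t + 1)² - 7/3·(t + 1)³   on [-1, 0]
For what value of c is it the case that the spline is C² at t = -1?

S_0''(t) = -10 - 30·(t + 2), so S_0''(-1) = -40. On the right, S_1''(-1) = 2c, so c = -20.

-20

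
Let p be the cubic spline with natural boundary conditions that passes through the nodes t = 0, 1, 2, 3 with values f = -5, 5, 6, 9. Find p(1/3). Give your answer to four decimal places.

-0.9160

Write m_i for p''(x_i). With h_i = 1, 1, 1 and divided differences Δ_i = 10, 1, 3, the continuity of p' gives the tridiagonal system
  1·m_0 + 4·m_1 + 1·m_2 = 6(Δ_1 - Δ_0) = -54
  1·m_1 + 4·m_2 + 1·m_3 = 6(Δ_2 - Δ_1) = 12
Natural end conditions: m_0 = m_3 = 0.
Solving: m_0 = 0, m_1 = -76/5, m_2 = 34/5, m_3 = 0.
On [0, 1], p(t) = -5 + 188/15·t + 0·t² - 38/15·t³.
With t = 1/3: p(1/3) = -371/405.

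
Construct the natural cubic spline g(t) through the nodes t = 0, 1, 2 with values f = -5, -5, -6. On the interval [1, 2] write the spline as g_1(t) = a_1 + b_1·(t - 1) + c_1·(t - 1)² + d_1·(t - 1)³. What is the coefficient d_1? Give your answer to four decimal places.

Let m_i = g''(x_i). Step sizes h_i = 1, 1; slopes of the chords Δ_i = (y_(i+1) - y_i)/h_i = 0, -1.
  1·m_0 + 4·m_1 + 1·m_2 = 6(Δ_1 - Δ_0) = -6
Natural end conditions: m_0 = m_2 = 0.
Hence m_0 = 0, m_1 = -3/2, m_2 = 0.
On [1, 2], with g_1(t) = a_1 + b_1·(t - 1) + c_1·(t - 1)² + d_1·(t - 1)³: c_1 = m_1/2 = -3/4, d_1 = (m_2 - m_1)/(6h_1) = 1/4, b_1 = Δ_1 - h_1(2m_1 + m_2)/6 = -1/2.

0.2500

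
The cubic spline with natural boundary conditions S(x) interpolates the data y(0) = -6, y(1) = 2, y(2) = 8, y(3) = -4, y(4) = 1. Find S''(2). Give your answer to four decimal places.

With σ_i denoting the second derivative at x_i, h_i = 1, 1, 1, 1, and Δ_i = (y_(i+1) − y_i)/h_i = 8, 6, -12, 5:
  1·σ_0 + 4·σ_1 + 1·σ_2 = 6(Δ_1 - Δ_0) = -12
  1·σ_1 + 4·σ_2 + 1·σ_3 = 6(Δ_2 - Δ_1) = -108
  1·σ_2 + 4·σ_3 + 1·σ_4 = 6(Δ_3 - Δ_2) = 102
Natural end conditions: σ_0 = σ_4 = 0.
Forward elimination and back-substitution give σ_0 = 0, σ_1 = 177/28, σ_2 = -261/7, σ_3 = 975/28, σ_4 = 0.

-37.2857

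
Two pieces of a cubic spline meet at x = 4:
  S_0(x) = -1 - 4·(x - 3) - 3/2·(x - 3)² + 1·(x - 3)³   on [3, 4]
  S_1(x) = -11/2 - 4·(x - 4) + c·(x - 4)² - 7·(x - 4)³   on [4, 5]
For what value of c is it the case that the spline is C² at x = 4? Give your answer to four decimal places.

S_0''(x) = -3 + 6·(x - 3), so S_0''(4) = 3. On the right, S_1''(4) = 2c, so c = 3/2.

1.5000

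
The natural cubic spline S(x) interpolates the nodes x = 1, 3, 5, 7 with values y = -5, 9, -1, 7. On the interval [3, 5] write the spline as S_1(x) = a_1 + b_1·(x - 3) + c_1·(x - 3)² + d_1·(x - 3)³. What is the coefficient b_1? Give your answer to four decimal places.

-0.6000

Put M_i = S'' at the i-th knot. Here h = (2, 2, 2) and Δ = (7, -5, 4), so the interior equations h_(i-1)·M_(i-1) + 2(h_(i-1)+h_i)·M_i + h_i·M_(i+1) = 6(Δ_i − Δ_(i-1)) read
  2·M_0 + 8·M_1 + 2·M_2 = 6(Δ_1 - Δ_0) = -72
  2·M_1 + 8·M_2 + 2·M_3 = 6(Δ_2 - Δ_1) = 54
Natural end conditions: M_0 = M_3 = 0.
Hence M_0 = 0, M_1 = -57/5, M_2 = 48/5, M_3 = 0.
On [3, 5], with S_1(x) = a_1 + b_1·(x - 3) + c_1·(x - 3)² + d_1·(x - 3)³: c_1 = M_1/2 = -57/10, d_1 = (M_2 - M_1)/(6h_1) = 7/4, b_1 = Δ_1 - h_1(2M_1 + M_2)/6 = -3/5.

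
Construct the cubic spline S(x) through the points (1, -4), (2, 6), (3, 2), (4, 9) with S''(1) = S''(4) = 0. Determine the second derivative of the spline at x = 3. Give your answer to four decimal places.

Write M_i for S''(x_i). With h_i = 1, 1, 1 and divided differences Δ_i = 10, -4, 7, the continuity of S' gives the tridiagonal system
  1·M_0 + 4·M_1 + 1·M_2 = 6(Δ_1 - Δ_0) = -84
  1·M_1 + 4·M_2 + 1·M_3 = 6(Δ_2 - Δ_1) = 66
Natural end conditions: M_0 = M_3 = 0.
Forward elimination and back-substitution give M_0 = 0, M_1 = -134/5, M_2 = 116/5, M_3 = 0.

23.2000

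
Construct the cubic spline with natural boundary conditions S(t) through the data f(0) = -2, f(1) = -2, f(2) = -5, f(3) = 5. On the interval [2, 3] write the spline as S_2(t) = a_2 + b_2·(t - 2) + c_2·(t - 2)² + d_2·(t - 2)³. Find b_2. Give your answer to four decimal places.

2.6667

With M_i denoting the second derivative at x_i, h_i = 1, 1, 1, and Δ_i = (y_(i+1) − y_i)/h_i = 0, -3, 10:
  1·M_0 + 4·M_1 + 1·M_2 = 6(Δ_1 - Δ_0) = -18
  1·M_1 + 4·M_2 + 1·M_3 = 6(Δ_2 - Δ_1) = 78
Natural end conditions: M_0 = M_3 = 0.
Solving the tridiagonal system: M_0 = 0, M_1 = -10, M_2 = 22, M_3 = 0.
On [2, 3], with S_2(t) = a_2 + b_2·(t - 2) + c_2·(t - 2)² + d_2·(t - 2)³: c_2 = M_2/2 = 11, d_2 = (M_3 - M_2)/(6h_2) = -11/3, b_2 = Δ_2 - h_2(2M_2 + M_3)/6 = 8/3.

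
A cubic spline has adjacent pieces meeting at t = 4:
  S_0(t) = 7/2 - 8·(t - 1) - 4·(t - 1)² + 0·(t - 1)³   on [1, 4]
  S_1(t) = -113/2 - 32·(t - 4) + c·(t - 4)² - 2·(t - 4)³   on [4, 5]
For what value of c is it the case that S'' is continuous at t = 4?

S_0''(t) = -8 + 0·(t - 1), so S_0''(4) = -8. On the right, S_1''(4) = 2c, so c = -4.

-4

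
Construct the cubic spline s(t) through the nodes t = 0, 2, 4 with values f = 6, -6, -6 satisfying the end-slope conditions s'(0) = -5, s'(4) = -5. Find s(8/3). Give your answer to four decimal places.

Put M_i = s'' at the i-th knot. Here h = (2, 2) and Δ = (-6, 0), so the interior equations h_(i-1)·M_(i-1) + 2(h_(i-1)+h_i)·M_i + h_i·M_(i+1) = 6(Δ_i − Δ_(i-1)) read
  2·M_0 + 8·M_1 + 2·M_2 = 6(Δ_1 - Δ_0) = 36
Clamped end conditions give two more equations: 2h_0·M_0 + h_0·M_1 = 6(Δ_0 - s'(0)) = -6 and h_1·M_1 + 2h_1·M_2 = 6(s'(4) - Δ_1) = -30.
Solving: M_0 = -6, M_1 = 9, M_2 = -12.
On [2, 4], s(t) = -6 - 2·(t - 2) + 9/2·(t - 2)² - 7/4·(t - 2)³.
With (t - 2) = 2/3: s(8/3) = -158/27.

-5.8519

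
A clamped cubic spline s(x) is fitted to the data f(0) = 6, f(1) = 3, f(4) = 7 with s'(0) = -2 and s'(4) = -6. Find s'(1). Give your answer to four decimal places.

-1.3750

Write m_i for s''(x_i). With h_i = 1, 3 and divided differences Δ_i = -3, 4/3, the continuity of s' gives the tridiagonal system
  1·m_0 + 8·m_1 + 3·m_2 = 6(Δ_1 - Δ_0) = 26
Clamped end conditions give two more equations: 2h_0·m_0 + h_0·m_1 = 6(Δ_0 - s'(0)) = -6 and h_1·m_1 + 2h_1·m_2 = 6(s'(4) - Δ_1) = -44.
Forward elimination and back-substitution give m_0 = -29/4, m_1 = 17/2, m_2 = -139/12.
On [1, 4], s'(x) = b_1 + 2c_1·(x - 1) + 3d_1·(x - 1)² with b_1 = Δ_1 - h_1(2m_1 + m_2)/6 = -11/8, c_1 = m_1/2 = 17/4, d_1 = (m_2 - m_1)/(6h_1) = -241/216. So s'(1) = -11/8.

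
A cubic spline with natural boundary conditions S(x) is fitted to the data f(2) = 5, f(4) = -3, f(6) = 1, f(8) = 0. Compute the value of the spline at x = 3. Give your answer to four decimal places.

Let m_i = S''(x_i). Step sizes h_i = 2, 2, 2; slopes of the chords Δ_i = (y_(i+1) - y_i)/h_i = -4, 2, -1/2.
  2·m_0 + 8·m_1 + 2·m_2 = 6(Δ_1 - Δ_0) = 36
  2·m_1 + 8·m_2 + 2·m_3 = 6(Δ_2 - Δ_1) = -15
Natural end conditions: m_0 = m_3 = 0.
Forward elimination and back-substitution give m_0 = 0, m_1 = 53/10, m_2 = -16/5, m_3 = 0.
On [2, 4], S(x) = 5 - 173/30·(x - 2) + 0·(x - 2)² + 53/120·(x - 2)³.
With (x - 2) = 1: S(3) = -13/40.

-0.3250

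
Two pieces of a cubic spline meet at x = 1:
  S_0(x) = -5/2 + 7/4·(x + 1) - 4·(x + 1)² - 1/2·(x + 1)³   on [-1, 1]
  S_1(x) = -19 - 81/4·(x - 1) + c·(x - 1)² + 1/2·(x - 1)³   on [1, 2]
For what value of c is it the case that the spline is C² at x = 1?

S_0''(x) = -8 - 3·(x + 1), so S_0''(1) = -14. On the right, S_1''(1) = 2c, so c = -7.

-7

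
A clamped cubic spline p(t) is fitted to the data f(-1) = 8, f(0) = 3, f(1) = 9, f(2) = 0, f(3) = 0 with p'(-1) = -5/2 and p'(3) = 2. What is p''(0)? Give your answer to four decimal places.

With σ_i denoting the second derivative at x_i, h_i = 1, 1, 1, 1, and Δ_i = (y_(i+1) − y_i)/h_i = -5, 6, -9, 0:
  1·σ_0 + 4·σ_1 + 1·σ_2 = 6(Δ_1 - Δ_0) = 66
  1·σ_1 + 4·σ_2 + 1·σ_3 = 6(Δ_2 - Δ_1) = -90
  1·σ_2 + 4·σ_3 + 1·σ_4 = 6(Δ_3 - Δ_2) = 54
Clamped end conditions give two more equations: 2h_0·σ_0 + h_0·σ_1 = 6(Δ_0 - p'(-1)) = -15 and h_3·σ_3 + 2h_3·σ_4 = 6(p'(3) - Δ_3) = 12.
Hence σ_0 = -1299/56, σ_1 = 879/28, σ_2 = -291/8, σ_3 = 675/28, σ_4 = -339/56.

31.3929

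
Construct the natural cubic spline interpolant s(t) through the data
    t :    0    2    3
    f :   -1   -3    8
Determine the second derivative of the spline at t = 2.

With M_i denoting the second derivative at x_i, h_i = 2, 1, and Δ_i = (y_(i+1) − y_i)/h_i = -1, 11:
  2·M_0 + 6·M_1 + 1·M_2 = 6(Δ_1 - Δ_0) = 72
Natural end conditions: M_0 = M_2 = 0.
Solving: M_0 = 0, M_1 = 12, M_2 = 0.

12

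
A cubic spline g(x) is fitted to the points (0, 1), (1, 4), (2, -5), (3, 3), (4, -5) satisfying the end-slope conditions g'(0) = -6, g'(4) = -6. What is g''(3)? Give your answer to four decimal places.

Write M_i for g''(x_i). With h_i = 1, 1, 1, 1 and divided differences Δ_i = 3, -9, 8, -8, the continuity of g' gives the tridiagonal system
  1·M_0 + 4·M_1 + 1·M_2 = 6(Δ_1 - Δ_0) = -72
  1·M_1 + 4·M_2 + 1·M_3 = 6(Δ_2 - Δ_1) = 102
  1·M_2 + 4·M_3 + 1·M_4 = 6(Δ_3 - Δ_2) = -96
Clamped end conditions give two more equations: 2h_0·M_0 + h_0·M_1 = 6(Δ_0 - g'(0)) = 54 and h_3·M_3 + 2h_3·M_4 = 6(g'(4) - Δ_3) = 12.
Solving the tridiagonal system: M_0 = 669/14, M_1 = -291/7, M_2 = 93/2, M_3 = -297/7, M_4 = 381/14.

-42.4286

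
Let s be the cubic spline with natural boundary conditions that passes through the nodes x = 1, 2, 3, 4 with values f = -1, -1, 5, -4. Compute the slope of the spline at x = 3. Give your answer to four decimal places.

-0.2000

With M_i denoting the second derivative at x_i, h_i = 1, 1, 1, and Δ_i = (y_(i+1) − y_i)/h_i = 0, 6, -9:
  1·M_0 + 4·M_1 + 1·M_2 = 6(Δ_1 - Δ_0) = 36
  1·M_1 + 4·M_2 + 1·M_3 = 6(Δ_2 - Δ_1) = -90
Natural end conditions: M_0 = M_3 = 0.
Solving the tridiagonal system: M_0 = 0, M_1 = 78/5, M_2 = -132/5, M_3 = 0.
On [3, 4], s'(x) = b_2 + 2c_2·(x - 3) + 3d_2·(x - 3)² with b_2 = Δ_2 - h_2(2M_2 + M_3)/6 = -1/5, c_2 = M_2/2 = -66/5, d_2 = (M_3 - M_2)/(6h_2) = 22/5. So s'(3) = -1/5.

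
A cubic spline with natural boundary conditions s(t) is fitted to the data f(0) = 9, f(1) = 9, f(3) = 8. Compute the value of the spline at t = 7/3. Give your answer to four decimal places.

8.4321

Let M_i = s''(x_i). Step sizes h_i = 1, 2; slopes of the chords Δ_i = (y_(i+1) - y_i)/h_i = 0, -1/2.
  1·M_0 + 6·M_1 + 2·M_2 = 6(Δ_1 - Δ_0) = -3
Natural end conditions: M_0 = M_2 = 0.
Forward elimination and back-substitution give M_0 = 0, M_1 = -1/2, M_2 = 0.
On [1, 3], s(t) = 9 - 1/6·(t - 1) - 1/4·(t - 1)² + 1/24·(t - 1)³.
With (t - 1) = 4/3: s(7/3) = 683/81.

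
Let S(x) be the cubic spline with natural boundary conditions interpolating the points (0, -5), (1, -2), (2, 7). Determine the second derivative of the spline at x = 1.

9

Put M_i = S'' at the i-th knot. Here h = (1, 1) and Δ = (3, 9), so the interior equations h_(i-1)·M_(i-1) + 2(h_(i-1)+h_i)·M_i + h_i·M_(i+1) = 6(Δ_i − Δ_(i-1)) read
  1·M_0 + 4·M_1 + 1·M_2 = 6(Δ_1 - Δ_0) = 36
Natural end conditions: M_0 = M_2 = 0.
Solving the tridiagonal system: M_0 = 0, M_1 = 9, M_2 = 0.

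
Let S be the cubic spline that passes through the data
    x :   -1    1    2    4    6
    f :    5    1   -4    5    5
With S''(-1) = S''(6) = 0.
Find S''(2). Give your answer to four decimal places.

With m_i denoting the second derivative at x_i, h_i = 2, 1, 2, 2, and Δ_i = (y_(i+1) − y_i)/h_i = -2, -5, 9/2, 0:
  2·m_0 + 6·m_1 + 1·m_2 = 6(Δ_1 - Δ_0) = -18
  1·m_1 + 6·m_2 + 2·m_3 = 6(Δ_2 - Δ_1) = 57
  2·m_2 + 8·m_3 + 2·m_4 = 6(Δ_3 - Δ_2) = -27
Natural end conditions: m_0 = m_4 = 0.
Solving the tridiagonal system: m_0 = 0, m_1 = -651/128, m_2 = 801/64, m_3 = -1665/256, m_4 = 0.

12.5156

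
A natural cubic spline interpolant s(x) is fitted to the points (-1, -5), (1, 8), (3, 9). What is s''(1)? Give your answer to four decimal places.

Write σ_i for s''(x_i). With h_i = 2, 2 and divided differences Δ_i = 13/2, 1/2, the continuity of s' gives the tridiagonal system
  2·σ_0 + 8·σ_1 + 2·σ_2 = 6(Δ_1 - Δ_0) = -36
Natural end conditions: σ_0 = σ_2 = 0.
Hence σ_0 = 0, σ_1 = -9/2, σ_2 = 0.

-4.5000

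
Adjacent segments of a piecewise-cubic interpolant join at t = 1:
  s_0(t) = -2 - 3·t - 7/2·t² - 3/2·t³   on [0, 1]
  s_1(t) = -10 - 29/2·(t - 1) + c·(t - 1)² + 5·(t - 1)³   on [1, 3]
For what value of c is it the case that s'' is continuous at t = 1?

s_0''(t) = -7 - 9·t, so s_0''(1) = -16. On the right, s_1''(1) = 2c, so c = -8.

-8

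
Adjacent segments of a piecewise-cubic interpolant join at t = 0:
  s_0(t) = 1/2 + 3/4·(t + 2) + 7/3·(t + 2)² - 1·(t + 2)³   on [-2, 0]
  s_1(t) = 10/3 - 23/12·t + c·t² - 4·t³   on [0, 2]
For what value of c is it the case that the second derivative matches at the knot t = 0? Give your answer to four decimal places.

-3.6667

s_0''(t) = 14/3 - 6·(t + 2), so s_0''(0) = -22/3. On the right, s_1''(0) = 2c, so c = -11/3.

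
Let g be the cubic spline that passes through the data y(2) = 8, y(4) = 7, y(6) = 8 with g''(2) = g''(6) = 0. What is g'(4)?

0

Put σ_i = g'' at the i-th knot. Here h = (2, 2) and Δ = (-1/2, 1/2), so the interior equations h_(i-1)·σ_(i-1) + 2(h_(i-1)+h_i)·σ_i + h_i·σ_(i+1) = 6(Δ_i − Δ_(i-1)) read
  2·σ_0 + 8·σ_1 + 2·σ_2 = 6(Δ_1 - Δ_0) = 6
Natural end conditions: σ_0 = σ_2 = 0.
Solving the tridiagonal system: σ_0 = 0, σ_1 = 3/4, σ_2 = 0.
On [4, 6], g'(x) = b_1 + 2c_1·(x - 4) + 3d_1·(x - 4)² with b_1 = Δ_1 - h_1(2σ_1 + σ_2)/6 = 0, c_1 = σ_1/2 = 3/8, d_1 = (σ_2 - σ_1)/(6h_1) = -1/16. So g'(4) = 0.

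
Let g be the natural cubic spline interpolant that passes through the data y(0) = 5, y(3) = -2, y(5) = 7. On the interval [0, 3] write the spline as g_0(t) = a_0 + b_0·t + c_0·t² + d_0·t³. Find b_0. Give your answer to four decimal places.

-4.3833

Put M_i = g'' at the i-th knot. Here h = (3, 2) and Δ = (-7/3, 9/2), so the interior equations h_(i-1)·M_(i-1) + 2(h_(i-1)+h_i)·M_i + h_i·M_(i+1) = 6(Δ_i − Δ_(i-1)) read
  3·M_0 + 10·M_1 + 2·M_2 = 6(Δ_1 - Δ_0) = 41
Natural end conditions: M_0 = M_2 = 0.
Hence M_0 = 0, M_1 = 41/10, M_2 = 0.
On [0, 3], with g_0(t) = a_0 + b_0·t + c_0·t² + d_0·t³: c_0 = M_0/2 = 0, d_0 = (M_1 - M_0)/(6h_0) = 41/180, b_0 = Δ_0 - h_0(2M_0 + M_1)/6 = -263/60.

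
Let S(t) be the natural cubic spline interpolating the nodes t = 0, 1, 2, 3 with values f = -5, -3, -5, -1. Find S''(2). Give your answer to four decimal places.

With m_i denoting the second derivative at x_i, h_i = 1, 1, 1, and Δ_i = (y_(i+1) − y_i)/h_i = 2, -2, 4:
  1·m_0 + 4·m_1 + 1·m_2 = 6(Δ_1 - Δ_0) = -24
  1·m_1 + 4·m_2 + 1·m_3 = 6(Δ_2 - Δ_1) = 36
Natural end conditions: m_0 = m_3 = 0.
Solving: m_0 = 0, m_1 = -44/5, m_2 = 56/5, m_3 = 0.

11.2000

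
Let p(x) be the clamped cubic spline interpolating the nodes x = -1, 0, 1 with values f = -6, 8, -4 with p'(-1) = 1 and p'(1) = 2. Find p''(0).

Put m_i = p'' at the i-th knot. Here h = (1, 1) and Δ = (14, -12), so the interior equations h_(i-1)·m_(i-1) + 2(h_(i-1)+h_i)·m_i + h_i·m_(i+1) = 6(Δ_i − Δ_(i-1)) read
  1·m_0 + 4·m_1 + 1·m_2 = 6(Δ_1 - Δ_0) = -156
Clamped end conditions give two more equations: 2h_0·m_0 + h_0·m_1 = 6(Δ_0 - p'(-1)) = 78 and h_1·m_1 + 2h_1·m_2 = 6(p'(1) - Δ_1) = 84.
Solving: m_0 = 157/2, m_1 = -79, m_2 = 163/2.

-79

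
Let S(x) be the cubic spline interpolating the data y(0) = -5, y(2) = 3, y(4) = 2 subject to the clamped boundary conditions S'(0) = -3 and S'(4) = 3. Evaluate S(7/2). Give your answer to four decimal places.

With M_i denoting the second derivative at x_i, h_i = 2, 2, and Δ_i = (y_(i+1) − y_i)/h_i = 4, -1/2:
  2·M_0 + 8·M_1 + 2·M_2 = 6(Δ_1 - Δ_0) = -27
Clamped end conditions give two more equations: 2h_0·M_0 + h_0·M_1 = 6(Δ_0 - S'(0)) = 42 and h_1·M_1 + 2h_1·M_2 = 6(S'(4) - Δ_1) = 21.
Solving the tridiagonal system: M_0 = 123/8, M_1 = -39/4, M_2 = 81/8.
On [2, 4], S(x) = 3 + 21/8·(x - 2) - 39/8·(x - 2)² + 53/32·(x - 2)³.
With (x - 2) = 3/2: S(7/2) = 399/256.

1.5586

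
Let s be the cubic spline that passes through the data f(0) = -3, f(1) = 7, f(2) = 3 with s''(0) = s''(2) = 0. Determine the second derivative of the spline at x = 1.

Put M_i = s'' at the i-th knot. Here h = (1, 1) and Δ = (10, -4), so the interior equations h_(i-1)·M_(i-1) + 2(h_(i-1)+h_i)·M_i + h_i·M_(i+1) = 6(Δ_i − Δ_(i-1)) read
  1·M_0 + 4·M_1 + 1·M_2 = 6(Δ_1 - Δ_0) = -84
Natural end conditions: M_0 = M_2 = 0.
Hence M_0 = 0, M_1 = -21, M_2 = 0.

-21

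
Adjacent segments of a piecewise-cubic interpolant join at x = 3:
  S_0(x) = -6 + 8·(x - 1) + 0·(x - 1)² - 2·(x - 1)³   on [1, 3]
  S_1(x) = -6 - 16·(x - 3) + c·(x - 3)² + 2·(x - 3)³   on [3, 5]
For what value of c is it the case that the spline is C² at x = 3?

S_0''(x) = 0 - 12·(x - 1), so S_0''(3) = -24. On the right, S_1''(3) = 2c, so c = -12.

-12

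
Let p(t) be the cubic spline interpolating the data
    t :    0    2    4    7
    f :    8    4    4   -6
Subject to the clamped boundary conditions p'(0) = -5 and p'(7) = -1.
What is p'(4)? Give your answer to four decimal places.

-1.8649

Let m_i = p''(x_i). Step sizes h_i = 2, 2, 3; slopes of the chords Δ_i = (y_(i+1) - y_i)/h_i = -2, 0, -10/3.
  2·m_0 + 8·m_1 + 2·m_2 = 6(Δ_1 - Δ_0) = 12
  2·m_1 + 10·m_2 + 3·m_3 = 6(Δ_2 - Δ_1) = -20
Clamped end conditions give two more equations: 2h_0·m_0 + h_0·m_1 = 6(Δ_0 - p'(0)) = 18 and h_2·m_2 + 2h_2·m_3 = 6(p'(7) - Δ_2) = 14.
Solving: m_0 = 140/37, m_1 = 53/37, m_2 = -130/37, m_3 = 454/111.
On [4, 7], p'(t) = b_2 + 2c_2·(t - 4) + 3d_2·(t - 4)² with b_2 = Δ_2 - h_2(2m_2 + m_3)/6 = -69/37, c_2 = m_2/2 = -65/37, d_2 = (m_3 - m_2)/(6h_2) = 422/999. So p'(4) = -69/37.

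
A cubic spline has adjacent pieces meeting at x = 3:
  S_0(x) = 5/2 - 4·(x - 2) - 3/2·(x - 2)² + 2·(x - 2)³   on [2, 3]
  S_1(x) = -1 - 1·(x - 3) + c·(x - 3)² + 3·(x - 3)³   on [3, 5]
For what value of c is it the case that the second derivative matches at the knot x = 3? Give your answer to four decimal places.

4.5000

S_0''(x) = -3 + 12·(x - 2), so S_0''(3) = 9. On the right, S_1''(3) = 2c, so c = 9/2.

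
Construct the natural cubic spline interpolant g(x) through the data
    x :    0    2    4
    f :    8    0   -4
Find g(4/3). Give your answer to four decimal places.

2.2963

With m_i denoting the second derivative at x_i, h_i = 2, 2, and Δ_i = (y_(i+1) − y_i)/h_i = -4, -2:
  2·m_0 + 8·m_1 + 2·m_2 = 6(Δ_1 - Δ_0) = 12
Natural end conditions: m_0 = m_2 = 0.
Solving the tridiagonal system: m_0 = 0, m_1 = 3/2, m_2 = 0.
On [0, 2], g(x) = 8 - 9/2·x + 0·x² + 1/8·x³.
With x = 4/3: g(4/3) = 62/27.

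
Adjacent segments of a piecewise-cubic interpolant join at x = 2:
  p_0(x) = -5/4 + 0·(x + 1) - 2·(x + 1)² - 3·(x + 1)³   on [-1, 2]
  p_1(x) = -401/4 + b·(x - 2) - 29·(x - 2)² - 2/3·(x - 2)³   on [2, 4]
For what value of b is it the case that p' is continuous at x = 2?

p_0'(x) = 0 - 4·(x + 1) - 9·(x + 1)², so p_0'(2) = -93. On the right, p_1'(2) = b, so b = -93.

-93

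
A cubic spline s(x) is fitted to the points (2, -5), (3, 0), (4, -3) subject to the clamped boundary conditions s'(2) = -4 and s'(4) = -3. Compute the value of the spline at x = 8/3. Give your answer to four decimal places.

Put M_i = s'' at the i-th knot. Here h = (1, 1) and Δ = (5, -3), so the interior equations h_(i-1)·M_(i-1) + 2(h_(i-1)+h_i)·M_i + h_i·M_(i+1) = 6(Δ_i − Δ_(i-1)) read
  1·M_0 + 4·M_1 + 1·M_2 = 6(Δ_1 - Δ_0) = -48
Clamped end conditions give two more equations: 2h_0·M_0 + h_0·M_1 = 6(Δ_0 - s'(2)) = 54 and h_1·M_1 + 2h_1·M_2 = 6(s'(4) - Δ_1) = 0.
Hence M_0 = 79/2, M_1 = -25, M_2 = 25/2.
On [2, 3], s(x) = -5 - 4·(x - 2) + 79/4·(x - 2)² - 43/4·(x - 2)³.
With (x - 2) = 2/3: s(8/3) = -56/27.

-2.0741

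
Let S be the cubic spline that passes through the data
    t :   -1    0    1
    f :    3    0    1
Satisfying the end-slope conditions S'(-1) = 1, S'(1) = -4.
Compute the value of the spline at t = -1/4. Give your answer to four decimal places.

Let σ_i = S''(x_i). Step sizes h_i = 1, 1; slopes of the chords Δ_i = (y_(i+1) - y_i)/h_i = -3, 1.
  1·σ_0 + 4·σ_1 + 1·σ_2 = 6(Δ_1 - Δ_0) = 24
Clamped end conditions give two more equations: 2h_0·σ_0 + h_0·σ_1 = 6(Δ_0 - S'(-1)) = -24 and h_1·σ_1 + 2h_1·σ_2 = 6(S'(1) - Δ_1) = -30.
Forward elimination and back-substitution give σ_0 = -41/2, σ_1 = 17, σ_2 = -47/2.
On [-1, 0], S(t) = 3 + 1·(t + 1) - 41/4·(t + 1)² + 25/4·(t + 1)³.
With (t + 1) = 3/4: S(-1/4) = 159/256.

0.6211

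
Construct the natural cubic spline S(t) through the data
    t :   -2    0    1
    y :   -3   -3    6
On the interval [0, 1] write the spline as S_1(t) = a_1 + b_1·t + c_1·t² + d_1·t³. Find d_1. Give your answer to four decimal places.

-1.5000

Write σ_i for S''(x_i). With h_i = 2, 1 and divided differences Δ_i = 0, 9, the continuity of S' gives the tridiagonal system
  2·σ_0 + 6·σ_1 + 1·σ_2 = 6(Δ_1 - Δ_0) = 54
Natural end conditions: σ_0 = σ_2 = 0.
Hence σ_0 = 0, σ_1 = 9, σ_2 = 0.
On [0, 1], with S_1(t) = a_1 + b_1·t + c_1·t² + d_1·t³: c_1 = σ_1/2 = 9/2, d_1 = (σ_2 - σ_1)/(6h_1) = -3/2, b_1 = Δ_1 - h_1(2σ_1 + σ_2)/6 = 6.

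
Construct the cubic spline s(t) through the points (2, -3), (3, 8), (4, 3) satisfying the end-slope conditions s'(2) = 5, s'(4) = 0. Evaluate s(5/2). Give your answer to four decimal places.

2.7188

Write M_i for s''(x_i). With h_i = 1, 1 and divided differences Δ_i = 11, -5, the continuity of s' gives the tridiagonal system
  1·M_0 + 4·M_1 + 1·M_2 = 6(Δ_1 - Δ_0) = -96
Clamped end conditions give two more equations: 2h_0·M_0 + h_0·M_1 = 6(Δ_0 - s'(2)) = 36 and h_1·M_1 + 2h_1·M_2 = 6(s'(4) - Δ_1) = 30.
Solving: M_0 = 79/2, M_1 = -43, M_2 = 73/2.
On [2, 3], s(t) = -3 + 5·(t - 2) + 79/4·(t - 2)² - 55/4·(t - 2)³.
With (t - 2) = 1/2: s(5/2) = 87/32.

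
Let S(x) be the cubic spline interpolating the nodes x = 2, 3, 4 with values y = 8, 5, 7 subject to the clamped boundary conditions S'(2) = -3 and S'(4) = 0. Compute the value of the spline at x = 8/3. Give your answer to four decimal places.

With σ_i denoting the second derivative at x_i, h_i = 1, 1, and Δ_i = (y_(i+1) − y_i)/h_i = -3, 2:
  1·σ_0 + 4·σ_1 + 1·σ_2 = 6(Δ_1 - Δ_0) = 30
Clamped end conditions give two more equations: 2h_0·σ_0 + h_0·σ_1 = 6(Δ_0 - S'(2)) = 0 and h_1·σ_1 + 2h_1·σ_2 = 6(S'(4) - Δ_1) = -12.
Forward elimination and back-substitution give σ_0 = -6, σ_1 = 12, σ_2 = -12.
On [2, 3], S(x) = 8 - 3·(x - 2) - 3·(x - 2)² + 3·(x - 2)³.
With (x - 2) = 2/3: S(8/3) = 50/9.

5.5556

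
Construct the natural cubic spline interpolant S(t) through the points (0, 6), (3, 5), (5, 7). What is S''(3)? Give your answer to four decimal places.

Let M_i = S''(x_i). Step sizes h_i = 3, 2; slopes of the chords Δ_i = (y_(i+1) - y_i)/h_i = -1/3, 1.
  3·M_0 + 10·M_1 + 2·M_2 = 6(Δ_1 - Δ_0) = 8
Natural end conditions: M_0 = M_2 = 0.
Hence M_0 = 0, M_1 = 4/5, M_2 = 0.

0.8000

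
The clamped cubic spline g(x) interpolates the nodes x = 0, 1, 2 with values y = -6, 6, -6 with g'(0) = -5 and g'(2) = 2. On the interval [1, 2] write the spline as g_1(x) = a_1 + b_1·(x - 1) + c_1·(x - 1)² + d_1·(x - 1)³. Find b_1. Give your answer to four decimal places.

0.7500

Write σ_i for g''(x_i). With h_i = 1, 1 and divided differences Δ_i = 12, -12, the continuity of g' gives the tridiagonal system
  1·σ_0 + 4·σ_1 + 1·σ_2 = 6(Δ_1 - Δ_0) = -144
Clamped end conditions give two more equations: 2h_0·σ_0 + h_0·σ_1 = 6(Δ_0 - g'(0)) = 102 and h_1·σ_1 + 2h_1·σ_2 = 6(g'(2) - Δ_1) = 84.
Hence σ_0 = 181/2, σ_1 = -79, σ_2 = 163/2.
On [1, 2], with g_1(x) = a_1 + b_1·(x - 1) + c_1·(x - 1)² + d_1·(x - 1)³: c_1 = σ_1/2 = -79/2, d_1 = (σ_2 - σ_1)/(6h_1) = 107/4, b_1 = Δ_1 - h_1(2σ_1 + σ_2)/6 = 3/4.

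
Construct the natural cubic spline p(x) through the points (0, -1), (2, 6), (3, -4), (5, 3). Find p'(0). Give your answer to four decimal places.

8.9000

Write m_i for p''(x_i). With h_i = 2, 1, 2 and divided differences Δ_i = 7/2, -10, 7/2, the continuity of p' gives the tridiagonal system
  2·m_0 + 6·m_1 + 1·m_2 = 6(Δ_1 - Δ_0) = -81
  1·m_1 + 6·m_2 + 2·m_3 = 6(Δ_2 - Δ_1) = 81
Natural end conditions: m_0 = m_3 = 0.
Forward elimination and back-substitution give m_0 = 0, m_1 = -81/5, m_2 = 81/5, m_3 = 0.
On [0, 2], p'(x) = b_0 + 2c_0·x + 3d_0·x² with b_0 = Δ_0 - h_0(2m_0 + m_1)/6 = 89/10, c_0 = m_0/2 = 0, d_0 = (m_1 - m_0)/(6h_0) = -27/20. So p'(0) = 89/10.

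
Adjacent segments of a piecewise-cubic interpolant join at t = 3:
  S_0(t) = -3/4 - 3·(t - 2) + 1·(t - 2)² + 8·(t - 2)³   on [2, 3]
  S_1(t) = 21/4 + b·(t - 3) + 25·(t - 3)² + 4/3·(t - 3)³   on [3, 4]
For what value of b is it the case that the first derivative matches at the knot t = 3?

S_0'(t) = -3 + 2·(t - 2) + 24·(t - 2)², so S_0'(3) = 23. On the right, S_1'(3) = b, so b = 23.

23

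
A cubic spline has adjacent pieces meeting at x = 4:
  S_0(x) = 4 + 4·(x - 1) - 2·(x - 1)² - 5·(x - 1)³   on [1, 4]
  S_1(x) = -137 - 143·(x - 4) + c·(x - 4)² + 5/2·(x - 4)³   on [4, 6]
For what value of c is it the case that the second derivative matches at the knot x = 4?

S_0''(x) = -4 - 30·(x - 1), so S_0''(4) = -94. On the right, S_1''(4) = 2c, so c = -47.

-47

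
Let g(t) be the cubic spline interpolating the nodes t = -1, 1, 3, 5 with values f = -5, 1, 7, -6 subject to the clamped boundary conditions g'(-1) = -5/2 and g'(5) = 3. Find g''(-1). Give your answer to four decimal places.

7.6333

Put M_i = g'' at the i-th knot. Here h = (2, 2, 2) and Δ = (3, 3, -13/2), so the interior equations h_(i-1)·M_(i-1) + 2(h_(i-1)+h_i)·M_i + h_i·M_(i+1) = 6(Δ_i − Δ_(i-1)) read
  2·M_0 + 8·M_1 + 2·M_2 = 6(Δ_1 - Δ_0) = 0
  2·M_1 + 8·M_2 + 2·M_3 = 6(Δ_2 - Δ_1) = -57
Clamped end conditions give two more equations: 2h_0·M_0 + h_0·M_1 = 6(Δ_0 - g'(-1)) = 33 and h_2·M_2 + 2h_2·M_3 = 6(g'(5) - Δ_2) = 57.
Solving the tridiagonal system: M_0 = 229/30, M_1 = 37/30, M_2 = -377/30, M_3 = 308/15.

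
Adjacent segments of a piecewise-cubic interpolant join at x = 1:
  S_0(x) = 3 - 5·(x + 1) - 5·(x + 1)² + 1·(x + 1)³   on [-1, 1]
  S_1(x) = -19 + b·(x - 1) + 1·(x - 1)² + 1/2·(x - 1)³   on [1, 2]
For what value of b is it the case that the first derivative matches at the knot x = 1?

-13

S_0'(x) = -5 - 10·(x + 1) + 3·(x + 1)², so S_0'(1) = -13. On the right, S_1'(1) = b, so b = -13.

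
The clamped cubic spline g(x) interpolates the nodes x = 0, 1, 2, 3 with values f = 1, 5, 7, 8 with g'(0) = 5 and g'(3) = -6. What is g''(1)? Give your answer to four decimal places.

Let M_i = g''(x_i). Step sizes h_i = 1, 1, 1; slopes of the chords Δ_i = (y_(i+1) - y_i)/h_i = 4, 2, 1.
  1·M_0 + 4·M_1 + 1·M_2 = 6(Δ_1 - Δ_0) = -12
  1·M_1 + 4·M_2 + 1·M_3 = 6(Δ_2 - Δ_1) = -6
Clamped end conditions give two more equations: 2h_0·M_0 + h_0·M_1 = 6(Δ_0 - g'(0)) = -6 and h_2·M_2 + 2h_2·M_3 = 6(g'(3) - Δ_2) = -42.
Hence M_0 = -14/15, M_1 = -62/15, M_2 = 82/15, M_3 = -356/15.

-4.1333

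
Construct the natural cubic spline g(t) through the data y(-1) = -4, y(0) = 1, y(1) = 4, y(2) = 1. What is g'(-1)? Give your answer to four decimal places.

5.1333

Put M_i = g'' at the i-th knot. Here h = (1, 1, 1) and Δ = (5, 3, -3), so the interior equations h_(i-1)·M_(i-1) + 2(h_(i-1)+h_i)·M_i + h_i·M_(i+1) = 6(Δ_i − Δ_(i-1)) read
  1·M_0 + 4·M_1 + 1·M_2 = 6(Δ_1 - Δ_0) = -12
  1·M_1 + 4·M_2 + 1·M_3 = 6(Δ_2 - Δ_1) = -36
Natural end conditions: M_0 = M_3 = 0.
Solving: M_0 = 0, M_1 = -4/5, M_2 = -44/5, M_3 = 0.
On [-1, 0], g'(t) = b_0 + 2c_0·(t + 1) + 3d_0·(t + 1)² with b_0 = Δ_0 - h_0(2M_0 + M_1)/6 = 77/15, c_0 = M_0/2 = 0, d_0 = (M_1 - M_0)/(6h_0) = -2/15. So g'(-1) = 77/15.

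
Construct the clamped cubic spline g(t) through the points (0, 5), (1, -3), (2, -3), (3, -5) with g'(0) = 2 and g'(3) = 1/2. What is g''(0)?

-43

Put M_i = g'' at the i-th knot. Here h = (1, 1, 1) and Δ = (-8, 0, -2), so the interior equations h_(i-1)·M_(i-1) + 2(h_(i-1)+h_i)·M_i + h_i·M_(i+1) = 6(Δ_i − Δ_(i-1)) read
  1·M_0 + 4·M_1 + 1·M_2 = 6(Δ_1 - Δ_0) = 48
  1·M_1 + 4·M_2 + 1·M_3 = 6(Δ_2 - Δ_1) = -12
Clamped end conditions give two more equations: 2h_0·M_0 + h_0·M_1 = 6(Δ_0 - g'(0)) = -60 and h_2·M_2 + 2h_2·M_3 = 6(g'(3) - Δ_2) = 15.
Forward elimination and back-substitution give M_0 = -43, M_1 = 26, M_2 = -13, M_3 = 14.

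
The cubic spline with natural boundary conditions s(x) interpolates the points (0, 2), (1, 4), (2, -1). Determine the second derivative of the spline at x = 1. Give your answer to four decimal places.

Put m_i = s'' at the i-th knot. Here h = (1, 1) and Δ = (2, -5), so the interior equations h_(i-1)·m_(i-1) + 2(h_(i-1)+h_i)·m_i + h_i·m_(i+1) = 6(Δ_i − Δ_(i-1)) read
  1·m_0 + 4·m_1 + 1·m_2 = 6(Δ_1 - Δ_0) = -42
Natural end conditions: m_0 = m_2 = 0.
Solving the tridiagonal system: m_0 = 0, m_1 = -21/2, m_2 = 0.

-10.5000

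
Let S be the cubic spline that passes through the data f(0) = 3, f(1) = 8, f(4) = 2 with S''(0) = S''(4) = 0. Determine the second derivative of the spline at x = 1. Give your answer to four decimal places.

Write σ_i for S''(x_i). With h_i = 1, 3 and divided differences Δ_i = 5, -2, the continuity of S' gives the tridiagonal system
  1·σ_0 + 8·σ_1 + 3·σ_2 = 6(Δ_1 - Δ_0) = -42
Natural end conditions: σ_0 = σ_2 = 0.
Solving the tridiagonal system: σ_0 = 0, σ_1 = -21/4, σ_2 = 0.

-5.2500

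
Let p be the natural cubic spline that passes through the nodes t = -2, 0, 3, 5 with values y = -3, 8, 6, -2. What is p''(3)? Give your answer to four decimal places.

Let m_i = p''(x_i). Step sizes h_i = 2, 3, 2; slopes of the chords Δ_i = (y_(i+1) - y_i)/h_i = 11/2, -2/3, -4.
  2·m_0 + 10·m_1 + 3·m_2 = 6(Δ_1 - Δ_0) = -37
  3·m_1 + 10·m_2 + 2·m_3 = 6(Δ_2 - Δ_1) = -20
Natural end conditions: m_0 = m_3 = 0.
Solving the tridiagonal system: m_0 = 0, m_1 = -310/91, m_2 = -89/91, m_3 = 0.

-0.9780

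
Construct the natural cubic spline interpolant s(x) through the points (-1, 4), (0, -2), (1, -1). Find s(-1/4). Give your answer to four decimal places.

-1.0742

Put M_i = s'' at the i-th knot. Here h = (1, 1) and Δ = (-6, 1), so the interior equations h_(i-1)·M_(i-1) + 2(h_(i-1)+h_i)·M_i + h_i·M_(i+1) = 6(Δ_i − Δ_(i-1)) read
  1·M_0 + 4·M_1 + 1·M_2 = 6(Δ_1 - Δ_0) = 42
Natural end conditions: M_0 = M_2 = 0.
Hence M_0 = 0, M_1 = 21/2, M_2 = 0.
On [-1, 0], s(x) = 4 - 31/4·(x + 1) + 0·(x + 1)² + 7/4·(x + 1)³.
With (x + 1) = 3/4: s(-1/4) = -275/256.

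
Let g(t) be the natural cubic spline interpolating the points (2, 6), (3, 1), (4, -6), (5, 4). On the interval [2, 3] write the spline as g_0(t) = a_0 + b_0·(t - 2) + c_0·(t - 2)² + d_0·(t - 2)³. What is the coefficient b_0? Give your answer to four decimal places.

Put M_i = g'' at the i-th knot. Here h = (1, 1, 1) and Δ = (-5, -7, 10), so the interior equations h_(i-1)·M_(i-1) + 2(h_(i-1)+h_i)·M_i + h_i·M_(i+1) = 6(Δ_i − Δ_(i-1)) read
  1·M_0 + 4·M_1 + 1·M_2 = 6(Δ_1 - Δ_0) = -12
  1·M_1 + 4·M_2 + 1·M_3 = 6(Δ_2 - Δ_1) = 102
Natural end conditions: M_0 = M_3 = 0.
Hence M_0 = 0, M_1 = -10, M_2 = 28, M_3 = 0.
On [2, 3], with g_0(t) = a_0 + b_0·(t - 2) + c_0·(t - 2)² + d_0·(t - 2)³: c_0 = M_0/2 = 0, d_0 = (M_1 - M_0)/(6h_0) = -5/3, b_0 = Δ_0 - h_0(2M_0 + M_1)/6 = -10/3.

-3.3333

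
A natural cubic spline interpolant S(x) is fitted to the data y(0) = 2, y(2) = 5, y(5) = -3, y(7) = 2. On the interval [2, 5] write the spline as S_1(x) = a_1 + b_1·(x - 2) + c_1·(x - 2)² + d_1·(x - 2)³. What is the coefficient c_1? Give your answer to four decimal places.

Put M_i = S'' at the i-th knot. Here h = (2, 3, 2) and Δ = (3/2, -8/3, 5/2), so the interior equations h_(i-1)·M_(i-1) + 2(h_(i-1)+h_i)·M_i + h_i·M_(i+1) = 6(Δ_i − Δ_(i-1)) read
  2·M_0 + 10·M_1 + 3·M_2 = 6(Δ_1 - Δ_0) = -25
  3·M_1 + 10·M_2 + 2·M_3 = 6(Δ_2 - Δ_1) = 31
Natural end conditions: M_0 = M_3 = 0.
Solving the tridiagonal system: M_0 = 0, M_1 = -49/13, M_2 = 55/13, M_3 = 0.
On [2, 5], with S_1(x) = a_1 + b_1·(x - 2) + c_1·(x - 2)² + d_1·(x - 2)³: c_1 = M_1/2 = -49/26, d_1 = (M_2 - M_1)/(6h_1) = 4/9, b_1 = Δ_1 - h_1(2M_1 + M_2)/6 = -79/78.

-1.8846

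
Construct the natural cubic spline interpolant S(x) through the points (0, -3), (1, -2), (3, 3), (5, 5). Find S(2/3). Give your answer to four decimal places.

-2.4596

Write σ_i for S''(x_i). With h_i = 1, 2, 2 and divided differences Δ_i = 1, 5/2, 1, the continuity of S' gives the tridiagonal system
  1·σ_0 + 6·σ_1 + 2·σ_2 = 6(Δ_1 - Δ_0) = 9
  2·σ_1 + 8·σ_2 + 2·σ_3 = 6(Δ_2 - Δ_1) = -9
Natural end conditions: σ_0 = σ_3 = 0.
Hence σ_0 = 0, σ_1 = 45/22, σ_2 = -18/11, σ_3 = 0.
On [0, 1], S(x) = -3 + 29/44·x + 0·x² + 15/44·x³.
With x = 2/3: S(2/3) = -487/198.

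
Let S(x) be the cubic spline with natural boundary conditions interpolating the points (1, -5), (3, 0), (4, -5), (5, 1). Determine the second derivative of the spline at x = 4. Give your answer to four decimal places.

19.1739

Write m_i for S''(x_i). With h_i = 2, 1, 1 and divided differences Δ_i = 5/2, -5, 6, the continuity of S' gives the tridiagonal system
  2·m_0 + 6·m_1 + 1·m_2 = 6(Δ_1 - Δ_0) = -45
  1·m_1 + 4·m_2 + 1·m_3 = 6(Δ_2 - Δ_1) = 66
Natural end conditions: m_0 = m_3 = 0.
Forward elimination and back-substitution give m_0 = 0, m_1 = -246/23, m_2 = 441/23, m_3 = 0.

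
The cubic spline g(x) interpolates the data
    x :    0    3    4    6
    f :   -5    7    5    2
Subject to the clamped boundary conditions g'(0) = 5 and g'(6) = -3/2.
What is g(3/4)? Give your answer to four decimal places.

With σ_i denoting the second derivative at x_i, h_i = 3, 1, 2, and Δ_i = (y_(i+1) − y_i)/h_i = 4, -2, -3/2:
  3·σ_0 + 8·σ_1 + 1·σ_2 = 6(Δ_1 - Δ_0) = -36
  1·σ_1 + 6·σ_2 + 2·σ_3 = 6(Δ_2 - Δ_1) = 3
Clamped end conditions give two more equations: 2h_0·σ_0 + h_0·σ_1 = 6(Δ_0 - g'(0)) = -6 and h_2·σ_2 + 2h_2·σ_3 = 6(g'(6) - Δ_2) = 0.
Hence σ_0 = 5/3, σ_1 = -16/3, σ_2 = 5/3, σ_3 = -5/6.
On [0, 3], g(x) = -5 + 5·x + 5/6·x² - 7/18·x³.
With x = 3/4: g(3/4) = -121/128.

-0.9453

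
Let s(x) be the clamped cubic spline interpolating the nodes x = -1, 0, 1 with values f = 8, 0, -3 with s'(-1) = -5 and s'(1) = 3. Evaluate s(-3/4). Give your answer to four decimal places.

Put M_i = s'' at the i-th knot. Here h = (1, 1) and Δ = (-8, -3), so the interior equations h_(i-1)·M_(i-1) + 2(h_(i-1)+h_i)·M_i + h_i·M_(i+1) = 6(Δ_i − Δ_(i-1)) read
  1·M_0 + 4·M_1 + 1·M_2 = 6(Δ_1 - Δ_0) = 30
Clamped end conditions give two more equations: 2h_0·M_0 + h_0·M_1 = 6(Δ_0 - s'(-1)) = -18 and h_1·M_1 + 2h_1·M_2 = 6(s'(1) - Δ_1) = 36.
Hence M_0 = -25/2, M_1 = 7, M_2 = 29/2.
On [-1, 0], s(x) = 8 - 5·(x + 1) - 25/4·(x + 1)² + 13/4·(x + 1)³.
With (x + 1) = 1/4: s(-3/4) = 1641/256.

6.4102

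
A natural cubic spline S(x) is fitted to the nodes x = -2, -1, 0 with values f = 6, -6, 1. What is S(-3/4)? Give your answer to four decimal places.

Write m_i for S''(x_i). With h_i = 1, 1 and divided differences Δ_i = -12, 7, the continuity of S' gives the tridiagonal system
  1·m_0 + 4·m_1 + 1·m_2 = 6(Δ_1 - Δ_0) = 114
Natural end conditions: m_0 = m_2 = 0.
Forward elimination and back-substitution give m_0 = 0, m_1 = 57/2, m_2 = 0.
On [-1, 0], S(x) = -6 - 5/2·(x + 1) + 57/4·(x + 1)² - 19/4·(x + 1)³.
With (x + 1) = 1/4: S(-3/4) = -1487/256.

-5.8086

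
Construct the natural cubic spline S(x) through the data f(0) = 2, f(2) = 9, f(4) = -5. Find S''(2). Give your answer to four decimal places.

Let M_i = S''(x_i). Step sizes h_i = 2, 2; slopes of the chords Δ_i = (y_(i+1) - y_i)/h_i = 7/2, -7.
  2·M_0 + 8·M_1 + 2·M_2 = 6(Δ_1 - Δ_0) = -63
Natural end conditions: M_0 = M_2 = 0.
Hence M_0 = 0, M_1 = -63/8, M_2 = 0.

-7.8750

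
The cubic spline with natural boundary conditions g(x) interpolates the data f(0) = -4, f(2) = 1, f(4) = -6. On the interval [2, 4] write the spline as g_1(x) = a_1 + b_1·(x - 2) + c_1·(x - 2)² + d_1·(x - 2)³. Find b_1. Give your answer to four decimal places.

Write m_i for g''(x_i). With h_i = 2, 2 and divided differences Δ_i = 5/2, -7/2, the continuity of g' gives the tridiagonal system
  2·m_0 + 8·m_1 + 2·m_2 = 6(Δ_1 - Δ_0) = -36
Natural end conditions: m_0 = m_2 = 0.
Solving: m_0 = 0, m_1 = -9/2, m_2 = 0.
On [2, 4], with g_1(x) = a_1 + b_1·(x - 2) + c_1·(x - 2)² + d_1·(x - 2)³: c_1 = m_1/2 = -9/4, d_1 = (m_2 - m_1)/(6h_1) = 3/8, b_1 = Δ_1 - h_1(2m_1 + m_2)/6 = -1/2.

-0.5000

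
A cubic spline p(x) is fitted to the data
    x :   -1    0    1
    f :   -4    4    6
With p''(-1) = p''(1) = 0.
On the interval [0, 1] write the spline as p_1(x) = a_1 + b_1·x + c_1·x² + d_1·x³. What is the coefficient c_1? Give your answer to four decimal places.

-4.5000

Put m_i = p'' at the i-th knot. Here h = (1, 1) and Δ = (8, 2), so the interior equations h_(i-1)·m_(i-1) + 2(h_(i-1)+h_i)·m_i + h_i·m_(i+1) = 6(Δ_i − Δ_(i-1)) read
  1·m_0 + 4·m_1 + 1·m_2 = 6(Δ_1 - Δ_0) = -36
Natural end conditions: m_0 = m_2 = 0.
Hence m_0 = 0, m_1 = -9, m_2 = 0.
On [0, 1], with p_1(x) = a_1 + b_1·x + c_1·x² + d_1·x³: c_1 = m_1/2 = -9/2, d_1 = (m_2 - m_1)/(6h_1) = 3/2, b_1 = Δ_1 - h_1(2m_1 + m_2)/6 = 5.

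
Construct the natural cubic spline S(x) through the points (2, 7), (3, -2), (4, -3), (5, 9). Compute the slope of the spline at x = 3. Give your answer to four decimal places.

-6.4667

Write M_i for S''(x_i). With h_i = 1, 1, 1 and divided differences Δ_i = -9, -1, 12, the continuity of S' gives the tridiagonal system
  1·M_0 + 4·M_1 + 1·M_2 = 6(Δ_1 - Δ_0) = 48
  1·M_1 + 4·M_2 + 1·M_3 = 6(Δ_2 - Δ_1) = 78
Natural end conditions: M_0 = M_3 = 0.
Forward elimination and back-substitution give M_0 = 0, M_1 = 38/5, M_2 = 88/5, M_3 = 0.
On [3, 4], S'(x) = b_1 + 2c_1·(x - 3) + 3d_1·(x - 3)² with b_1 = Δ_1 - h_1(2M_1 + M_2)/6 = -97/15, c_1 = M_1/2 = 19/5, d_1 = (M_2 - M_1)/(6h_1) = 5/3. So S'(3) = -97/15.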